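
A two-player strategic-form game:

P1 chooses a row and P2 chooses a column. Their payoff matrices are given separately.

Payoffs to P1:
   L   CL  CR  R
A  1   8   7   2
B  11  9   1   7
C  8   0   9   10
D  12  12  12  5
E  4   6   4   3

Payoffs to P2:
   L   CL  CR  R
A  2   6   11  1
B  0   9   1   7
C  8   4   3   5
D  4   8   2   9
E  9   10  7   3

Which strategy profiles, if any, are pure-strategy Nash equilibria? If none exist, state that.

This game has no pure Nash equilibrium.

(A, L): P1 can switch to B (1 → 11). Not NE.
(A, CL): P1 can switch to B (8 → 9). Not NE.
(A, CR): P1 can switch to C (7 → 9). Not NE.
(A, R): P1 can switch to B (2 → 7). Not NE.
(B, L): P1 can switch to D (11 → 12). Not NE.
(B, CL): P1 can switch to D (9 → 12). Not NE.
(B, CR): P1 can switch to A (1 → 7). Not NE.
(B, R): P1 can switch to C (7 → 10). Not NE.
(The remaining 12 profiles each have a profitable deviation by the same check.)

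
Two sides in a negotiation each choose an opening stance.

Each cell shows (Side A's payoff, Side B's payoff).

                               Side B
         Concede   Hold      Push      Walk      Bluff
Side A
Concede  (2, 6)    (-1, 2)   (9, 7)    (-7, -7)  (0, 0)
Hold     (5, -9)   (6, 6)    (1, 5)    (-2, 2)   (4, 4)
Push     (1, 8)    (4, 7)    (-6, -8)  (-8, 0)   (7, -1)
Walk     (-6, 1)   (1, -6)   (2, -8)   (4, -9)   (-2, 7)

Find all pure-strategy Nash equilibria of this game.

(Concede, Concede): Side A can switch to Hold (2 → 5). Not NE.
(Concede, Hold): Side A can switch to Hold (-1 → 6). Not NE.
(Concede, Push): Side A gets 9, best alternative 2; Side B gets 7, best alternative 6. No profitable deviation — NE.
(Concede, Walk): Side A can switch to Hold (-7 → -2). Not NE.
(Concede, Bluff): Side A can switch to Hold (0 → 4). Not NE.
(Hold, Concede): Side B can switch to Hold (-9 → 6). Not NE.
(Hold, Hold): Side A gets 6, best alternative 4; Side B gets 6, best alternative 5. No profitable deviation — NE.
(Hold, Push): Side A can switch to Concede (1 → 9). Not NE.
(The remaining 12 profiles each have a profitable deviation by the same check.)

The pure Nash equilibria are (Concede, Push); (Hold, Hold).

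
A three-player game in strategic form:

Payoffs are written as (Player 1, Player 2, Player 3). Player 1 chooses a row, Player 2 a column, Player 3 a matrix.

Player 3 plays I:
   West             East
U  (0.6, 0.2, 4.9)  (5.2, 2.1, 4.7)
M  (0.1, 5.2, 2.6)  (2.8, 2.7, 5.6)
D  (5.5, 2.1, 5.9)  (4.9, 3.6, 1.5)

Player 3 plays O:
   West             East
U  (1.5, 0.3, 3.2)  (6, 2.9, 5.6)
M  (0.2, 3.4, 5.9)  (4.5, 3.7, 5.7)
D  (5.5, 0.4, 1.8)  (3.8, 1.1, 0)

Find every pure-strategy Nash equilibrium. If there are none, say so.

The unique pure-strategy Nash equilibrium is (U, East, O).

(U, West, I): Player 1 can switch to D (0.6 → 5.5). Not NE.
(U, West, O): Player 1 can switch to D (1.5 → 5.5). Not NE.
(U, East, I): Player 3 can switch to O (4.7 → 5.6). Not NE.
(U, East, O): Player 1 gets 6, best alternative 4.5; Player 2 gets 2.9, best alternative 0.3; Player 3 gets 5.6, best alternative 4.7. No profitable deviation — NE.
(M, West, I): Player 1 can switch to U (0.1 → 0.6). Not NE.
(M, West, O): Player 1 can switch to U (0.2 → 1.5). Not NE.
(M, East, I): Player 1 can switch to U (2.8 → 5.2). Not NE.
(M, East, O): Player 1 can switch to U (4.5 → 6). Not NE.
(D, West, I): Player 2 can switch to East (2.1 → 3.6). Not NE.
(D, West, O): Player 2 can switch to East (0.4 → 1.1). Not NE.
(D, East, I): Player 1 can switch to U (4.9 → 5.2). Not NE.
(The remaining 1 profile has a profitable deviation by the same check.)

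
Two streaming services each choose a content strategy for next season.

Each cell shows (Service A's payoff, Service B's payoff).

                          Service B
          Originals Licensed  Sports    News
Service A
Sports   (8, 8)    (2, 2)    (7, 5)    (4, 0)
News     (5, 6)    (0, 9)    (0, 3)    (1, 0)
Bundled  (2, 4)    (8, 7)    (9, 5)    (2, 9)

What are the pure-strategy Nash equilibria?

The unique pure-strategy Nash equilibrium is (Sports, Originals).

Service A against Originals: payoffs 8, 5, 2 → best response Sports.
Service A against Licensed: payoffs 2, 0, 8 → best response Bundled.
Service A against Sports: payoffs 7, 0, 9 → best response Bundled.
Service A against News: payoffs 4, 1, 2 → best response Sports.
Service B against Sports: payoffs 8, 2, 5, 0 → best response Originals.
Service B against News: payoffs 6, 9, 3, 0 → best response Licensed.
Service B against Bundled: payoffs 4, 7, 5, 9 → best response News.
Mutual best responses: (Sports, Originals).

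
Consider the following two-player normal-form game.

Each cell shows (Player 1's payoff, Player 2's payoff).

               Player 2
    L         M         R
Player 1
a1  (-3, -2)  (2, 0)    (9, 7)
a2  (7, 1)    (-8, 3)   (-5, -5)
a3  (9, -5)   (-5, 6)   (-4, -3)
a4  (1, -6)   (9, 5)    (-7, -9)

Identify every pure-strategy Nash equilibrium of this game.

(a1, R), (a4, M)

(a1, L): Player 1 can switch to a2 (-3 → 7). Not NE.
(a1, M): Player 1 can switch to a4 (2 → 9). Not NE.
(a1, R): Player 1 gets 9, best alternative -4; Player 2 gets 7, best alternative 0. No profitable deviation — NE.
(a2, L): Player 1 can switch to a3 (7 → 9). Not NE.
(a2, M): Player 1 can switch to a1 (-8 → 2). Not NE.
(a2, R): Player 1 can switch to a1 (-5 → 9). Not NE.
(a3, L): Player 2 can switch to M (-5 → 6). Not NE.
(a3, M): Player 1 can switch to a1 (-5 → 2). Not NE.
(a3, R): Player 1 can switch to a1 (-4 → 9). Not NE.
(a4, L): Player 1 can switch to a2 (1 → 7). Not NE.
(a4, M): Player 1 gets 9, best alternative 2; Player 2 gets 5, best alternative -6. No profitable deviation — NE.
(a4, R): Player 1 can switch to a1 (-7 → 9). Not NE.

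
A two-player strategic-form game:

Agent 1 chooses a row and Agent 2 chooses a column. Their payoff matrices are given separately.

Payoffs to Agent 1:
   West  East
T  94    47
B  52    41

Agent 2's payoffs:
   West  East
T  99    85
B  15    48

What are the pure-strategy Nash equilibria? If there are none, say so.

Agent 1 against West: payoffs 94, 52 → best response T.
Agent 1 against East: payoffs 47, 41 → best response T.
Agent 2 against T: payoffs 99, 85 → best response West.
Agent 2 against B: payoffs 15, 48 → best response East.
Mutual best responses: (T, West).

The unique pure-strategy Nash equilibrium is (T, West).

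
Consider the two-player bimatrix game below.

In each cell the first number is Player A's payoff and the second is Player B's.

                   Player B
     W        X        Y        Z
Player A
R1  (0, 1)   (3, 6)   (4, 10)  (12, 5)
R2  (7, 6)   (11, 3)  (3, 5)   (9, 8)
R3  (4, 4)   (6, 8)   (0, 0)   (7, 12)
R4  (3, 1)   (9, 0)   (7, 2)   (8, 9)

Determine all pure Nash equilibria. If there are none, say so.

This game has no pure Nash equilibrium.

Player A against W: payoffs 0, 7, 4, 3 → best response R2.
Player A against X: payoffs 3, 11, 6, 9 → best response R2.
Player A against Y: payoffs 4, 3, 0, 7 → best response R4.
Player A against Z: payoffs 12, 9, 7, 8 → best response R1.
Player B against R1: payoffs 1, 6, 10, 5 → best response Y.
Player B against R2: payoffs 6, 3, 5, 8 → best response Z.
Player B against R3: payoffs 4, 8, 0, 12 → best response Z.
Player B against R4: payoffs 1, 0, 2, 9 → best response Z.
No profile is a mutual best response for all players.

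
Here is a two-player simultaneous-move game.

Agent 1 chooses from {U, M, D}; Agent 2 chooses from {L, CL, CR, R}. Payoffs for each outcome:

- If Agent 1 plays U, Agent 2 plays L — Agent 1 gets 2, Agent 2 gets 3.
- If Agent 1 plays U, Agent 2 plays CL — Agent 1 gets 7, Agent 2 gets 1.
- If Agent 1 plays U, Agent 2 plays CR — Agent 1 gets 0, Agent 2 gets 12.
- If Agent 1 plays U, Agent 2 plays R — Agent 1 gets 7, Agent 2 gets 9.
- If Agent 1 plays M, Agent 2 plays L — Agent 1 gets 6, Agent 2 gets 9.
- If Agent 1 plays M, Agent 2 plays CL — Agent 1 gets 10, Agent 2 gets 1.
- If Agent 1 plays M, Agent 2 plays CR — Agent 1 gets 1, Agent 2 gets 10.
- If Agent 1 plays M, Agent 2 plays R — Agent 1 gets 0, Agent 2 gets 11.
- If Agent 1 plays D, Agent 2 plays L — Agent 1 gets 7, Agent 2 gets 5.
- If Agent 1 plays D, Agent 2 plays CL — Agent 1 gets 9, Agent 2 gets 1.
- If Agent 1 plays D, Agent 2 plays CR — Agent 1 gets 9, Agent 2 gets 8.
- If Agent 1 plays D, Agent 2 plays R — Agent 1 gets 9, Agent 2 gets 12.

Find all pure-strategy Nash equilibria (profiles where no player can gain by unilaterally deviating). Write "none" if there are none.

(U, L): Agent 1 can switch to M (2 → 6). Not NE.
(U, CL): Agent 1 can switch to M (7 → 10). Not NE.
(U, CR): Agent 1 can switch to M (0 → 1). Not NE.
(U, R): Agent 1 can switch to D (7 → 9). Not NE.
(M, L): Agent 1 can switch to D (6 → 7). Not NE.
(M, CL): Agent 2 can switch to L (1 → 9). Not NE.
(M, CR): Agent 1 can switch to D (1 → 9). Not NE.
(M, R): Agent 1 can switch to U (0 → 7). Not NE.
(D, R): Agent 1 gets 9, best alternative 7; Agent 2 gets 12, best alternative 8. No profitable deviation — NE.
(The remaining 3 profiles each have a profitable deviation by the same check.)

(D, R)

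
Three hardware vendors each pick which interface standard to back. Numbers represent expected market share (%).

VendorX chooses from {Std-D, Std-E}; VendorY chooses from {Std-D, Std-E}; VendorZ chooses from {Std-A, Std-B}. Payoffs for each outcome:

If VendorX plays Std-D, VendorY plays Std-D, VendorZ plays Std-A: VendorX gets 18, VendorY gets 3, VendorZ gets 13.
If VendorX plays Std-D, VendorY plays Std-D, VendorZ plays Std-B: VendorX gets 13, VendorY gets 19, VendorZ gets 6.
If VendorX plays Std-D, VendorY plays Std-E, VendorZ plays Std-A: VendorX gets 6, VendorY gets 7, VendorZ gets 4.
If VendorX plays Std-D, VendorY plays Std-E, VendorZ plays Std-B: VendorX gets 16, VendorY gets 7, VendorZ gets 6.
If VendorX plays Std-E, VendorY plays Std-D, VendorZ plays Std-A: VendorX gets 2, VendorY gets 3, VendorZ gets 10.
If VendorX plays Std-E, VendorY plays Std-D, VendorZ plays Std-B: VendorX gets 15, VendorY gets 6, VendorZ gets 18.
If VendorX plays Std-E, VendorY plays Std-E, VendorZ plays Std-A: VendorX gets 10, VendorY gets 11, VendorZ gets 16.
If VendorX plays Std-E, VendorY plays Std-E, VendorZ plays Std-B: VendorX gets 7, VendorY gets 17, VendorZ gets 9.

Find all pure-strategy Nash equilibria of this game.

(Std-E, Std-E, Std-A)

(Std-D, Std-D, Std-A): VendorY can switch to Std-E (3 → 7). Not NE.
(Std-D, Std-D, Std-B): VendorX can switch to Std-E (13 → 15). Not NE.
(Std-D, Std-E, Std-A): VendorX can switch to Std-E (6 → 10). Not NE.
(Std-D, Std-E, Std-B): VendorY can switch to Std-D (7 → 19). Not NE.
(Std-E, Std-D, Std-A): VendorX can switch to Std-D (2 → 18). Not NE.
(Std-E, Std-D, Std-B): VendorY can switch to Std-E (6 → 17). Not NE.
(Std-E, Std-E, Std-A): VendorX gets 10, best alternative 6; VendorY gets 11, best alternative 3; VendorZ gets 16, best alternative 9. No profitable deviation — NE.
(Std-E, Std-E, Std-B): VendorX can switch to Std-D (7 → 16). Not NE.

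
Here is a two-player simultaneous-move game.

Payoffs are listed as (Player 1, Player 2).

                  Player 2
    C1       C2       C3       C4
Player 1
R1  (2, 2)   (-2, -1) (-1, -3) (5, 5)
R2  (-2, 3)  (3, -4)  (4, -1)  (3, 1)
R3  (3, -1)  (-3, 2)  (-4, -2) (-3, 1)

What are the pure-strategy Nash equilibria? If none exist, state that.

The unique pure-strategy Nash equilibrium is (R1, C4).

(R1, C1): Player 1 can switch to R3 (2 → 3). Not NE.
(R1, C2): Player 1 can switch to R2 (-2 → 3). Not NE.
(R1, C3): Player 1 can switch to R2 (-1 → 4). Not NE.
(R1, C4): Player 1 gets 5, best alternative 3; Player 2 gets 5, best alternative 2. No profitable deviation — NE.
(R2, C1): Player 1 can switch to R1 (-2 → 2). Not NE.
(R2, C2): Player 2 can switch to C1 (-4 → 3). Not NE.
(R2, C3): Player 2 can switch to C1 (-1 → 3). Not NE.
(R2, C4): Player 1 can switch to R1 (3 → 5). Not NE.
(R3, C1): Player 2 can switch to C2 (-1 → 2). Not NE.
(R3, C2): Player 1 can switch to R1 (-3 → -2). Not NE.
(R3, C3): Player 1 can switch to R1 (-4 → -1). Not NE.
(The remaining 1 profile has a profitable deviation by the same check.)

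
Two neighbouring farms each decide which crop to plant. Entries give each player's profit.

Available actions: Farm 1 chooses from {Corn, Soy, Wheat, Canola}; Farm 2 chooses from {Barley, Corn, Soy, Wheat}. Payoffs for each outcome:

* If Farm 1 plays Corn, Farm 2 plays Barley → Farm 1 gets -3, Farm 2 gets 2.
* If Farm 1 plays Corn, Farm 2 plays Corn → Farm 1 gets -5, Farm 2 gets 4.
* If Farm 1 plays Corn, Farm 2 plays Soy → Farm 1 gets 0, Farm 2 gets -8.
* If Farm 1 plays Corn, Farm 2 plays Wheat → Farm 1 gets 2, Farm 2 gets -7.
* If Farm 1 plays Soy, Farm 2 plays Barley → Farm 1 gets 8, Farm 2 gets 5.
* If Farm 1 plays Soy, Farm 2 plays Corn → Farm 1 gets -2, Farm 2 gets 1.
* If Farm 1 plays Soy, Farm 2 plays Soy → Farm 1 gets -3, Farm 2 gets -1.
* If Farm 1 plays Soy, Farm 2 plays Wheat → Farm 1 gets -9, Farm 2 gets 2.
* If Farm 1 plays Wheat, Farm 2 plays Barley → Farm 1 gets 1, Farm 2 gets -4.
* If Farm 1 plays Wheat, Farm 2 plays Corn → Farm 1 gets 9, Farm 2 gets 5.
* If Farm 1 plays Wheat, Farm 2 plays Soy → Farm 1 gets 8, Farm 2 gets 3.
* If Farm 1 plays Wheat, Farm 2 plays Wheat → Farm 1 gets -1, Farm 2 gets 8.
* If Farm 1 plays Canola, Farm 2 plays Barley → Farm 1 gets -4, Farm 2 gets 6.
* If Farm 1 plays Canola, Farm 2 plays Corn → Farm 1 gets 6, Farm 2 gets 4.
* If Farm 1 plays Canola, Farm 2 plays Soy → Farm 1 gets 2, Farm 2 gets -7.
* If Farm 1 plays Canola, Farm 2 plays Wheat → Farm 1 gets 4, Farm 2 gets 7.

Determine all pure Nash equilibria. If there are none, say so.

Pure-strategy Nash equilibria: (Soy, Barley) and (Canola, Wheat)

For each player, find the best response to each opponent profile; mutual best responses are the pure NE.
Farm 1 against Barley: payoffs -3, 8, 1, -4 → best response Soy.
Farm 1 against Corn: payoffs -5, -2, 9, 6 → best response Wheat.
Farm 1 against Soy: payoffs 0, -3, 8, 2 → best response Wheat.
Farm 1 against Wheat: payoffs 2, -9, -1, 4 → best response Canola.
Farm 2 against Corn: payoffs 2, 4, -8, -7 → best response Corn.
Farm 2 against Soy: payoffs 5, 1, -1, 2 → best response Barley.
Farm 2 against Wheat: payoffs -4, 5, 3, 8 → best response Wheat.
Farm 2 against Canola: payoffs 6, 4, -7, 7 → best response Wheat.
Mutual best responses: (Soy, Barley); (Canola, Wheat).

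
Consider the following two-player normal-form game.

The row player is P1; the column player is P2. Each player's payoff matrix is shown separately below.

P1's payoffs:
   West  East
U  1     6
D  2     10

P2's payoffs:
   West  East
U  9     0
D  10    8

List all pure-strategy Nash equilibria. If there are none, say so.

Mark each player's best response to every combination of opponents' strategies; a profile where every player is best-responding is a pure Nash equilibrium.
P1 against West: payoffs 1, 2 → best response D.
P1 against East: payoffs 6, 10 → best response D.
P2 against U: payoffs 9, 0 → best response West.
P2 against D: payoffs 10, 8 → best response West.
Mutual best responses: (D, West).

The unique pure-strategy Nash equilibrium is (D, West).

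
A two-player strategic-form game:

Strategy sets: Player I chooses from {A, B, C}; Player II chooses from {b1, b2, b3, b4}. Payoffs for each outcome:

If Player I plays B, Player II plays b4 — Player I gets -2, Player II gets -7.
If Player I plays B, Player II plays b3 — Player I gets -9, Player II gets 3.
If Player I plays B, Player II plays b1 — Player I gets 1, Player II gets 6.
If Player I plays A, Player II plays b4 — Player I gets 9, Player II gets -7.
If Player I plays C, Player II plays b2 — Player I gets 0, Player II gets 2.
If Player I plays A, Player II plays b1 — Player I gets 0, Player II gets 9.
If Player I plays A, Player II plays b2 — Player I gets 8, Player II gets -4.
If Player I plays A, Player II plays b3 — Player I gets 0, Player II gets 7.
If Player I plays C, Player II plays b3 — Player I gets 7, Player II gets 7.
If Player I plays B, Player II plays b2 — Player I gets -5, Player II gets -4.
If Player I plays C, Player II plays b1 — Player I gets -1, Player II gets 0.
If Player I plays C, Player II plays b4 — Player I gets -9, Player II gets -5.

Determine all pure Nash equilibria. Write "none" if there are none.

(A, b1): Player I can switch to B (0 → 1). Not NE.
(A, b2): Player II can switch to b1 (-4 → 9). Not NE.
(A, b3): Player I can switch to C (0 → 7). Not NE.
(A, b4): Player II can switch to b1 (-7 → 9). Not NE.
(B, b1): Player I gets 1, best alternative 0; Player II gets 6, best alternative 3. No profitable deviation — NE.
(B, b2): Player I can switch to A (-5 → 8). Not NE.
(B, b3): Player I can switch to A (-9 → 0). Not NE.
(B, b4): Player I can switch to A (-2 → 9). Not NE.
(C, b1): Player I can switch to A (-1 → 0). Not NE.
(C, b2): Player I can switch to A (0 → 8). Not NE.
(C, b3): Player I gets 7, best alternative 0; Player II gets 7, best alternative 2. No profitable deviation — NE.
(C, b4): Player I can switch to A (-9 → 9). Not NE.

(B, b1), (C, b3)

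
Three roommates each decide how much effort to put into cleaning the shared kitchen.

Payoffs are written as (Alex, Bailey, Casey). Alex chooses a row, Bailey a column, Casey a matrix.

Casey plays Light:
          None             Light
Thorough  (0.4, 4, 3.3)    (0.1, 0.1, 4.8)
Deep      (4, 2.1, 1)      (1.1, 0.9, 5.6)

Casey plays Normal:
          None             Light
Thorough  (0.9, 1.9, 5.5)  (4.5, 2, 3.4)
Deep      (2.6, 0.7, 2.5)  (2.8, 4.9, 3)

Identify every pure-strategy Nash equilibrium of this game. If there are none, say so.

Check each profile: it is a Nash equilibrium iff no player can strictly gain by switching unilaterally.
(Thorough, None, Light): Alex can switch to Deep (0.4 → 4). Not NE.
(Thorough, None, Normal): Alex can switch to Deep (0.9 → 2.6). Not NE.
(Thorough, Light, Light): Alex can switch to Deep (0.1 → 1.1). Not NE.
(Thorough, Light, Normal): Casey can switch to Light (3.4 → 4.8). Not NE.
(Deep, None, Light): Casey can switch to Normal (1 → 2.5). Not NE.
(Deep, None, Normal): Bailey can switch to Light (0.7 → 4.9). Not NE.
(Deep, Light, Light): Bailey can switch to None (0.9 → 2.1). Not NE.
(Deep, Light, Normal): Alex can switch to Thorough (2.8 → 4.5). Not NE.

No pure-strategy Nash equilibrium.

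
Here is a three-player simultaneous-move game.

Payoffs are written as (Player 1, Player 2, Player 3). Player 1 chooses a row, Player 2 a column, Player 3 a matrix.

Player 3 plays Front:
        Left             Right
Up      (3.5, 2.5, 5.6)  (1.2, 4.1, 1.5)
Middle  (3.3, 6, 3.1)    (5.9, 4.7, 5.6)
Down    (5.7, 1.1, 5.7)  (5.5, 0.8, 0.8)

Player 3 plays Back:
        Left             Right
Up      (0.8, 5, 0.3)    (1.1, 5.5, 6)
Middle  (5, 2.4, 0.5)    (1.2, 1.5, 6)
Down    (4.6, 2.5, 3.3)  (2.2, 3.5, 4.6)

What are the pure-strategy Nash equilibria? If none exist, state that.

For each player, find the best response to each opponent profile; mutual best responses are the pure NE.
Player 1 against (Left, Front): payoffs 3.5, 3.3, 5.7 → best response Down.
Player 1 against (Left, Back): payoffs 0.8, 5, 4.6 → best response Middle.
Player 1 against (Right, Front): payoffs 1.2, 5.9, 5.5 → best response Middle.
Player 1 against (Right, Back): payoffs 1.1, 1.2, 2.2 → best response Down.
Player 2 against (Up, Front): payoffs 2.5, 4.1 → best response Right.
Player 2 against (Up, Back): payoffs 5, 5.5 → best response Right.
Player 2 against (Middle, Front): payoffs 6, 4.7 → best response Left.
Player 2 against (Middle, Back): payoffs 2.4, 1.5 → best response Left.
Player 2 against (Down, Front): payoffs 1.1, 0.8 → best response Left.
Player 2 against (Down, Back): payoffs 2.5, 3.5 → best response Right.
Player 3 against (Up, Left): payoffs 5.6, 0.3 → best response Front.
Player 3 against (Up, Right): payoffs 1.5, 6 → best response Back.
Player 3 against (Middle, Left): payoffs 3.1, 0.5 → best response Front.
Player 3 against (Middle, Right): payoffs 5.6, 6 → best response Back.
Player 3 against (Down, Left): payoffs 5.7, 3.3 → best response Front.
Player 3 against (Down, Right): payoffs 0.8, 4.6 → best response Back.
Mutual best responses: (Down, Left, Front); (Down, Right, Back).

(Down, Left, Front) and (Down, Right, Back)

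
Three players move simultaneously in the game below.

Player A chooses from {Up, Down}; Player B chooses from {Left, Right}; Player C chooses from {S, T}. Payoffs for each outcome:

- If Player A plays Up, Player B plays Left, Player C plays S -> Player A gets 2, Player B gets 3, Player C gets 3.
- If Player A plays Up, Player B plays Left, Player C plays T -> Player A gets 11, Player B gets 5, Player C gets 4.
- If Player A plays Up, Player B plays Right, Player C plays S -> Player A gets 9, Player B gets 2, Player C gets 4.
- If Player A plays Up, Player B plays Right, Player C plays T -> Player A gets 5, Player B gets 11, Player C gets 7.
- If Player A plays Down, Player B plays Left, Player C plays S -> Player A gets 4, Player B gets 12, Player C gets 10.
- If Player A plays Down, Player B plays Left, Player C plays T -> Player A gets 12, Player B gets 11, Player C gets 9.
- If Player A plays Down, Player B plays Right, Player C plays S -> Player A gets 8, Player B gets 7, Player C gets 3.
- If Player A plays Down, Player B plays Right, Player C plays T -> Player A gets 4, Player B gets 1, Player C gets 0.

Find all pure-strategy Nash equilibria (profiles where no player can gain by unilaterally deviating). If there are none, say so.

Check each profile: it is a Nash equilibrium iff no player can strictly gain by switching unilaterally.
(Up, Left, S): Player A can switch to Down (2 → 4). Not NE.
(Up, Left, T): Player A can switch to Down (11 → 12). Not NE.
(Up, Right, S): Player B can switch to Left (2 → 3). Not NE.
(Up, Right, T): Player A gets 5, best alternative 4; Player B gets 11, best alternative 5; Player C gets 7, best alternative 4. No profitable deviation — NE.
(Down, Left, S): Player A gets 4, best alternative 2; Player B gets 12, best alternative 7; Player C gets 10, best alternative 9. No profitable deviation — NE.
(Down, Left, T): Player C can switch to S (9 → 10). Not NE.
(Down, Right, S): Player A can switch to Up (8 → 9). Not NE.
(Down, Right, T): Player A can switch to Up (4 → 5). Not NE.

The pure Nash equilibria are (Up, Right, T) and (Down, Left, S).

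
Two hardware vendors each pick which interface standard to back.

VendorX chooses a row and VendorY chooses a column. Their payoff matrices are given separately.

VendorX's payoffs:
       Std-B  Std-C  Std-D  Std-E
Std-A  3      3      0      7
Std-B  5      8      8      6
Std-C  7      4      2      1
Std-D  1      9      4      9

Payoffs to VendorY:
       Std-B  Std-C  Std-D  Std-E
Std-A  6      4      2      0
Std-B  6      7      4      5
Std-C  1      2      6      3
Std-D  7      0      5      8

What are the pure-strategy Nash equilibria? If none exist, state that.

VendorX against Std-B: payoffs 3, 5, 7, 1 → best response Std-C.
VendorX against Std-C: payoffs 3, 8, 4, 9 → best response Std-D.
VendorX against Std-D: payoffs 0, 8, 2, 4 → best response Std-B.
VendorX against Std-E: payoffs 7, 6, 1, 9 → best response Std-D.
VendorY against Std-A: payoffs 6, 4, 2, 0 → best response Std-B.
VendorY against Std-B: payoffs 6, 7, 4, 5 → best response Std-C.
VendorY against Std-C: payoffs 1, 2, 6, 3 → best response Std-D.
VendorY against Std-D: payoffs 7, 0, 5, 8 → best response Std-E.
Mutual best responses: (Std-D, Std-E).

(Std-D, Std-E)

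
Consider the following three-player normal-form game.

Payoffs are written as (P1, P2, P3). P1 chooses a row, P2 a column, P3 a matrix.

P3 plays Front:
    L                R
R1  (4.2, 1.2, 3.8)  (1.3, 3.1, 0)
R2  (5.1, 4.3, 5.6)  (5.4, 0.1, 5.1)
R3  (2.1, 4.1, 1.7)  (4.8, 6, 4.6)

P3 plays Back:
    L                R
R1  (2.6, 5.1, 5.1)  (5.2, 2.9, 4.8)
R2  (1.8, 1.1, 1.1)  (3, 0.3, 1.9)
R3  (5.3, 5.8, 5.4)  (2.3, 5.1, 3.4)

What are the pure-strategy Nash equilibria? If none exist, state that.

Pure-strategy Nash equilibria: (R2, L, Front) and (R3, L, Back)

P1 against (L, Front): payoffs 4.2, 5.1, 2.1 → best response R2.
P1 against (L, Back): payoffs 2.6, 1.8, 5.3 → best response R3.
P1 against (R, Front): payoffs 1.3, 5.4, 4.8 → best response R2.
P1 against (R, Back): payoffs 5.2, 3, 2.3 → best response R1.
P2 against (R1, Front): payoffs 1.2, 3.1 → best response R.
P2 against (R1, Back): payoffs 5.1, 2.9 → best response L.
P2 against (R2, Front): payoffs 4.3, 0.1 → best response L.
P2 against (R2, Back): payoffs 1.1, 0.3 → best response L.
P2 against (R3, Front): payoffs 4.1, 6 → best response R.
P2 against (R3, Back): payoffs 5.8, 5.1 → best response L.
P3 against (R1, L): payoffs 3.8, 5.1 → best response Back.
P3 against (R1, R): payoffs 0, 4.8 → best response Back.
P3 against (R2, L): payoffs 5.6, 1.1 → best response Front.
P3 against (R2, R): payoffs 5.1, 1.9 → best response Front.
P3 against (R3, L): payoffs 1.7, 5.4 → best response Back.
P3 against (R3, R): payoffs 4.6, 3.4 → best response Front.
Mutual best responses: (R2, L, Front); (R3, L, Back).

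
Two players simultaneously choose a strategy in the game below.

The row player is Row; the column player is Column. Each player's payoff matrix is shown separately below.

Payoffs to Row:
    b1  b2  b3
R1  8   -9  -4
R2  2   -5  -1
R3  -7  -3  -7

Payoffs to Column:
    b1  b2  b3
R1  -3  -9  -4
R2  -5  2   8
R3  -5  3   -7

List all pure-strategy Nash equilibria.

Mark each player's best response to every combination of opponents' strategies; a profile where every player is best-responding is a pure Nash equilibrium.
Row against b1: payoffs 8, 2, -7 → best response R1.
Row against b2: payoffs -9, -5, -3 → best response R3.
Row against b3: payoffs -4, -1, -7 → best response R2.
Column against R1: payoffs -3, -9, -4 → best response b1.
Column against R2: payoffs -5, 2, 8 → best response b3.
Column against R3: payoffs -5, 3, -7 → best response b2.
Mutual best responses: (R1, b1); (R2, b3); (R3, b2).

Pure-strategy Nash equilibria: (R1, b1), (R2, b3), (R3, b2)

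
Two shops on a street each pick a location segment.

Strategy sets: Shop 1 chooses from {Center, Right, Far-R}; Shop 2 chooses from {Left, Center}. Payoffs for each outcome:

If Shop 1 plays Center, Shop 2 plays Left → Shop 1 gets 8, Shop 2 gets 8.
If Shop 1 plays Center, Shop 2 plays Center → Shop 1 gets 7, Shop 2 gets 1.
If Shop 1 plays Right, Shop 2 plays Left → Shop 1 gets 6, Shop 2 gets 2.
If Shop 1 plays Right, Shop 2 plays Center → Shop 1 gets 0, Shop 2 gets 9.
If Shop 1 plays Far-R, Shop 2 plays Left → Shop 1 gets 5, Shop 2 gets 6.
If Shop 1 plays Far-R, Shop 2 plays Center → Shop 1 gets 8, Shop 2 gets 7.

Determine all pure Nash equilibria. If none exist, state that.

(Center, Left): Shop 1 gets 8, best alternative 6; Shop 2 gets 8, best alternative 1. No profitable deviation — NE.
(Center, Center): Shop 1 can switch to Far-R (7 → 8). Not NE.
(Right, Left): Shop 1 can switch to Center (6 → 8). Not NE.
(Right, Center): Shop 1 can switch to Center (0 → 7). Not NE.
(Far-R, Left): Shop 1 can switch to Center (5 → 8). Not NE.
(Far-R, Center): Shop 1 gets 8, best alternative 7; Shop 2 gets 7, best alternative 6. No profitable deviation — NE.

Pure-strategy Nash equilibria: (Center, Left), (Far-R, Center)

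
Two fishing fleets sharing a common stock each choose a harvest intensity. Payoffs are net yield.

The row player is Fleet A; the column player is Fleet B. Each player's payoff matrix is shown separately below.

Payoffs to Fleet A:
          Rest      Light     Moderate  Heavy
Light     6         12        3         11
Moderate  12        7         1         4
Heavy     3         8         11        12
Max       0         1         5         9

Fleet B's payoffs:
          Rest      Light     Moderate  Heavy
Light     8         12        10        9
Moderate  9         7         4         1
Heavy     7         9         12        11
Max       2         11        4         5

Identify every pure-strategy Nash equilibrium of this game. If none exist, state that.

For each player, find the best response to each opponent profile; mutual best responses are the pure NE.
Fleet A against Rest: payoffs 6, 12, 3, 0 → best response Moderate.
Fleet A against Light: payoffs 12, 7, 8, 1 → best response Light.
Fleet A against Moderate: payoffs 3, 1, 11, 5 → best response Heavy.
Fleet A against Heavy: payoffs 11, 4, 12, 9 → best response Heavy.
Fleet B against Light: payoffs 8, 12, 10, 9 → best response Light.
Fleet B against Moderate: payoffs 9, 7, 4, 1 → best response Rest.
Fleet B against Heavy: payoffs 7, 9, 12, 11 → best response Moderate.
Fleet B against Max: payoffs 2, 11, 4, 5 → best response Light.
Mutual best responses: (Light, Light); (Moderate, Rest); (Heavy, Moderate).

Pure-strategy Nash equilibria: (Light, Light); (Moderate, Rest); (Heavy, Moderate)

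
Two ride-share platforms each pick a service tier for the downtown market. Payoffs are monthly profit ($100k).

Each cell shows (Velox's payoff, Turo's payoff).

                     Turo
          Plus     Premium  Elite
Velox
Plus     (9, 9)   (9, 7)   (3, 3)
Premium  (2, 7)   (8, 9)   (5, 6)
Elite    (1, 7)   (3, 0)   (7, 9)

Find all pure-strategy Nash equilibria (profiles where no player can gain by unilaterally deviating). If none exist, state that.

Check each profile: it is a Nash equilibrium iff no player can strictly gain by switching unilaterally.
(Plus, Plus): Velox gets 9, best alternative 2; Turo gets 9, best alternative 7. No profitable deviation — NE.
(Plus, Premium): Turo can switch to Plus (7 → 9). Not NE.
(Plus, Elite): Velox can switch to Premium (3 → 5). Not NE.
(Premium, Plus): Velox can switch to Plus (2 → 9). Not NE.
(Premium, Premium): Velox can switch to Plus (8 → 9). Not NE.
(Premium, Elite): Velox can switch to Elite (5 → 7). Not NE.
(Elite, Plus): Velox can switch to Plus (1 → 9). Not NE.
(Elite, Elite): Velox gets 7, best alternative 5; Turo gets 9, best alternative 7. No profitable deviation — NE.
(The remaining 1 profile has a profitable deviation by the same check.)

Pure-strategy Nash equilibria: (Plus, Plus) and (Elite, Elite)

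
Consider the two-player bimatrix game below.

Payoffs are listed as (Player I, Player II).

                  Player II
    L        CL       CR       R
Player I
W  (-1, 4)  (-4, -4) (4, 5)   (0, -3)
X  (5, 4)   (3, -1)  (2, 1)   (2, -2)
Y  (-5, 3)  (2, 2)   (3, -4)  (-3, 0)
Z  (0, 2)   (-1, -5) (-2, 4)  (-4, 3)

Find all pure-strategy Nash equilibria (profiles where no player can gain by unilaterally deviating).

(W, L): Player I can switch to X (-1 → 5). Not NE.
(W, CL): Player I can switch to X (-4 → 3). Not NE.
(W, CR): Player I gets 4, best alternative 3; Player II gets 5, best alternative 4. No profitable deviation — NE.
(W, R): Player I can switch to X (0 → 2). Not NE.
(X, L): Player I gets 5, best alternative 0; Player II gets 4, best alternative 1. No profitable deviation — NE.
(X, CL): Player II can switch to L (-1 → 4). Not NE.
(X, CR): Player I can switch to W (2 → 4). Not NE.
(X, R): Player II can switch to L (-2 → 4). Not NE.
(Y, L): Player I can switch to W (-5 → -1). Not NE.
(Y, CL): Player I can switch to X (2 → 3). Not NE.
(Y, CR): Player I can switch to W (3 → 4). Not NE.
(Y, R): Player I can switch to W (-3 → 0). Not NE.
(Z, L): Player I can switch to X (0 → 5). Not NE.
(Z, CL): Player I can switch to X (-1 → 3). Not NE.
(The remaining 2 profiles each have a profitable deviation by the same check.)

Pure-strategy Nash equilibria: (W, CR) and (X, L)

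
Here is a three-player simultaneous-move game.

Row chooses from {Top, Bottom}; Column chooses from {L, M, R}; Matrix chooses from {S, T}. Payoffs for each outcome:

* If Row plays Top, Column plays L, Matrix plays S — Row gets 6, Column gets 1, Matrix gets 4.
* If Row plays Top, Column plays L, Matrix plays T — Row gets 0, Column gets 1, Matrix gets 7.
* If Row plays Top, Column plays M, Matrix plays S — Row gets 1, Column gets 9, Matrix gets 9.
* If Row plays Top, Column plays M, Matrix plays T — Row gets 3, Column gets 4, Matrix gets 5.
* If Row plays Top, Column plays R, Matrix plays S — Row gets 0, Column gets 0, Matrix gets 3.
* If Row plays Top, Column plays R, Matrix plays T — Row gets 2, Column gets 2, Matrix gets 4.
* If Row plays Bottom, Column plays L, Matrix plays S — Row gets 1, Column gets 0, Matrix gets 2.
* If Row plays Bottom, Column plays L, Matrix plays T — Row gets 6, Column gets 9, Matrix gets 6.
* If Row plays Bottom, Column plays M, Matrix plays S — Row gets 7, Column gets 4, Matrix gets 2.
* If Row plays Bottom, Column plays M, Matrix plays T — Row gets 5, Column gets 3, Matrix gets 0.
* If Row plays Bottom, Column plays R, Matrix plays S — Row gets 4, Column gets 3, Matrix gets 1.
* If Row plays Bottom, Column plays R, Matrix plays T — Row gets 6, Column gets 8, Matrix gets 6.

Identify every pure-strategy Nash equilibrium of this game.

Row against (L, S): payoffs 6, 1 → best response Top.
Row against (L, T): payoffs 0, 6 → best response Bottom.
Row against (M, S): payoffs 1, 7 → best response Bottom.
Row against (M, T): payoffs 3, 5 → best response Bottom.
Row against (R, S): payoffs 0, 4 → best response Bottom.
Row against (R, T): payoffs 2, 6 → best response Bottom.
Column against (Top, S): payoffs 1, 9, 0 → best response M.
Column against (Top, T): payoffs 1, 4, 2 → best response M.
Column against (Bottom, S): payoffs 0, 4, 3 → best response M.
Column against (Bottom, T): payoffs 9, 3, 8 → best response L.
Matrix against (Top, L): payoffs 4, 7 → best response T.
Matrix against (Top, M): payoffs 9, 5 → best response S.
Matrix against (Top, R): payoffs 3, 4 → best response T.
Matrix against (Bottom, L): payoffs 2, 6 → best response T.
Matrix against (Bottom, M): payoffs 2, 0 → best response S.
Matrix against (Bottom, R): payoffs 1, 6 → best response T.
Mutual best responses: (Bottom, L, T); (Bottom, M, S).

The pure Nash equilibria are (Bottom, L, T), (Bottom, M, S).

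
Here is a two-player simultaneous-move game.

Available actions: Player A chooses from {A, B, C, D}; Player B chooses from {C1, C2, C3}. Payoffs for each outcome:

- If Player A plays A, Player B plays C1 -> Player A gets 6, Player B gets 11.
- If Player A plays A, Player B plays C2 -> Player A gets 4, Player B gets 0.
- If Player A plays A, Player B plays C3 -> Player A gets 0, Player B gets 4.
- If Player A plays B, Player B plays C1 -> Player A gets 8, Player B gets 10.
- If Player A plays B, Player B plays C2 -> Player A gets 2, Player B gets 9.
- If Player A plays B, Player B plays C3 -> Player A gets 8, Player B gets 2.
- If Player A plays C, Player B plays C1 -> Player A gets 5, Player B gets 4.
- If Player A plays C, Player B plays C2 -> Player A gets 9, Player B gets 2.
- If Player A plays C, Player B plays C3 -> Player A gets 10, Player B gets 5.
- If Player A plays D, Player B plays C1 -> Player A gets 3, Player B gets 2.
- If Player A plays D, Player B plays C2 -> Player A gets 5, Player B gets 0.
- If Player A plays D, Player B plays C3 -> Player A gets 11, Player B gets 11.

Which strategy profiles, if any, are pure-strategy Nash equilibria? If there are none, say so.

Player A against C1: payoffs 6, 8, 5, 3 → best response B.
Player A against C2: payoffs 4, 2, 9, 5 → best response C.
Player A against C3: payoffs 0, 8, 10, 11 → best response D.
Player B against A: payoffs 11, 0, 4 → best response C1.
Player B against B: payoffs 10, 9, 2 → best response C1.
Player B against C: payoffs 4, 2, 5 → best response C3.
Player B against D: payoffs 2, 0, 11 → best response C3.
Mutual best responses: (B, C1); (D, C3).

(B, C1) and (D, C3)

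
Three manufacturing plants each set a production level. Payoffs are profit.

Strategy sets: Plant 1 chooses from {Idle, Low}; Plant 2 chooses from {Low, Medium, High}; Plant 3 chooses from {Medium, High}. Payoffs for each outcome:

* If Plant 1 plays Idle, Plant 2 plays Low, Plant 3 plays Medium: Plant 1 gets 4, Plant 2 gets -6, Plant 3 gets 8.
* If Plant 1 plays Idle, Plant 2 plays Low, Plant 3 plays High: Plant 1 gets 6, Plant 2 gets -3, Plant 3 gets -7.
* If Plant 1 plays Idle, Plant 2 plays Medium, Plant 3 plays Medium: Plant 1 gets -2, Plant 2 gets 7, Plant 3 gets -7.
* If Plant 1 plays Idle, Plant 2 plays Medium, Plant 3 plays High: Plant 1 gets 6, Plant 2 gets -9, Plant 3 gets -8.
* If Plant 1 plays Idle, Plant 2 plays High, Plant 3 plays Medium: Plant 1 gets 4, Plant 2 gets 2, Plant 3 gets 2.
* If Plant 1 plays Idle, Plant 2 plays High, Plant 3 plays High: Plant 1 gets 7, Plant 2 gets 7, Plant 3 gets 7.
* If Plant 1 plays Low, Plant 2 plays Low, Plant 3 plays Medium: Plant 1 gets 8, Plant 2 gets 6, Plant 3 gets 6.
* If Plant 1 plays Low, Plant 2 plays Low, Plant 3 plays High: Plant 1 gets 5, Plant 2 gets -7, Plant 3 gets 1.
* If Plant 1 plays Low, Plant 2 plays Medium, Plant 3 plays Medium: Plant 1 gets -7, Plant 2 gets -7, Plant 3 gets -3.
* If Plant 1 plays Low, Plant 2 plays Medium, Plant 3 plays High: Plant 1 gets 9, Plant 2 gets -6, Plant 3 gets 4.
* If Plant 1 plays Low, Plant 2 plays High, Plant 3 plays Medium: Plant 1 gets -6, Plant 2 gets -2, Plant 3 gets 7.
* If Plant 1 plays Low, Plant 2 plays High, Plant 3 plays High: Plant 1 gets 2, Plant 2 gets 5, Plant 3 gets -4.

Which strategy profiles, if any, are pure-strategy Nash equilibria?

(Idle, Low, Medium): Plant 1 can switch to Low (4 → 8). Not NE.
(Idle, Low, High): Plant 2 can switch to High (-3 → 7). Not NE.
(Idle, Medium, Medium): Plant 1 gets -2, best alternative -7; Plant 2 gets 7, best alternative 2; Plant 3 gets -7, best alternative -8. No profitable deviation — NE.
(Idle, Medium, High): Plant 1 can switch to Low (6 → 9). Not NE.
(Idle, High, Medium): Plant 2 can switch to Medium (2 → 7). Not NE.
(Idle, High, High): Plant 1 gets 7, best alternative 2; Plant 2 gets 7, best alternative -3; Plant 3 gets 7, best alternative 2. No profitable deviation — NE.
(Low, Low, Medium): Plant 1 gets 8, best alternative 4; Plant 2 gets 6, best alternative -2; Plant 3 gets 6, best alternative 1. No profitable deviation — NE.
(Low, Low, High): Plant 1 can switch to Idle (5 → 6). Not NE.
(Low, Medium, Medium): Plant 1 can switch to Idle (-7 → -2). Not NE.
(Low, Medium, High): Plant 2 can switch to High (-6 → 5). Not NE.
(Low, High, Medium): Plant 1 can switch to Idle (-6 → 4). Not NE.
(Low, High, High): Plant 1 can switch to Idle (2 → 7). Not NE.

The pure Nash equilibria are (Idle, Medium, Medium) and (Idle, High, High) and (Low, Low, Medium).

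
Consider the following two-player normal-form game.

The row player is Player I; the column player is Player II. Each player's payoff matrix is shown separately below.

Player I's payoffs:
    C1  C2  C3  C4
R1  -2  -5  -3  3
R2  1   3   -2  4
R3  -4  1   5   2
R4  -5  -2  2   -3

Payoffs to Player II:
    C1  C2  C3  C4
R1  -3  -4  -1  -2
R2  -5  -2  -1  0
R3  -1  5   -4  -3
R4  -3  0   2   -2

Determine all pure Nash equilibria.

(R1, C1): Player I can switch to R2 (-2 → 1). Not NE.
(R1, C2): Player I can switch to R2 (-5 → 3). Not NE.
(R1, C3): Player I can switch to R2 (-3 → -2). Not NE.
(R1, C4): Player I can switch to R2 (3 → 4). Not NE.
(R2, C1): Player II can switch to C2 (-5 → -2). Not NE.
(R2, C2): Player II can switch to C3 (-2 → -1). Not NE.
(R2, C3): Player I can switch to R3 (-2 → 5). Not NE.
(R2, C4): Player I gets 4, best alternative 3; Player II gets 0, best alternative -1. No profitable deviation — NE.
(R3, C1): Player I can switch to R1 (-4 → -2). Not NE.
(R3, C2): Player I can switch to R2 (1 → 3). Not NE.
(R3, C3): Player II can switch to C1 (-4 → -1). Not NE.
(The remaining 5 profiles each have a profitable deviation by the same check.)

The unique pure-strategy Nash equilibrium is (R2, C4).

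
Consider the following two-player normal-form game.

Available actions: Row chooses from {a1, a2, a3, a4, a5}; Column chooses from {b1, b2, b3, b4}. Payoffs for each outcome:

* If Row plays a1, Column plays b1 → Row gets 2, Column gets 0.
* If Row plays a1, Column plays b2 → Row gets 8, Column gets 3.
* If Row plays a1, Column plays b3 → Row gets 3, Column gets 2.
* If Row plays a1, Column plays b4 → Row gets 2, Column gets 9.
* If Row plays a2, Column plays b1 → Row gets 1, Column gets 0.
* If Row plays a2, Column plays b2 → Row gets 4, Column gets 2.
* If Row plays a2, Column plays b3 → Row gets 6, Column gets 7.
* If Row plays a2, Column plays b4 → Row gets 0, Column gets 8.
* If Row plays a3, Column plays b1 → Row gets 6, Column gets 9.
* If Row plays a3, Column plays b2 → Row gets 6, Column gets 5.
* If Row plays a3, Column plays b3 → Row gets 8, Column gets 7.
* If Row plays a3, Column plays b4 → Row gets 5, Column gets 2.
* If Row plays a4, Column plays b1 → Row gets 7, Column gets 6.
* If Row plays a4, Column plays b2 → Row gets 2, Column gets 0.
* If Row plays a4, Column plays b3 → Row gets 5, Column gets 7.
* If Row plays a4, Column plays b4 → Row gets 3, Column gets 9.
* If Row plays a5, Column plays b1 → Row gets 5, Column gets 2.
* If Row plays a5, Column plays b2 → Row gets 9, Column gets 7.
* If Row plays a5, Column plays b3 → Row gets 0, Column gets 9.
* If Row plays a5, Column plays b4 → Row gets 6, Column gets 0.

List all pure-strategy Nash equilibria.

Check each profile: it is a Nash equilibrium iff no player can strictly gain by switching unilaterally.
(a1, b1): Row can switch to a3 (2 → 6). Not NE.
(a1, b2): Row can switch to a5 (8 → 9). Not NE.
(a1, b3): Row can switch to a2 (3 → 6). Not NE.
(a1, b4): Row can switch to a3 (2 → 5). Not NE.
(a2, b1): Row can switch to a1 (1 → 2). Not NE.
(a2, b2): Row can switch to a1 (4 → 8). Not NE.
(a2, b3): Row can switch to a3 (6 → 8). Not NE.
(a2, b4): Row can switch to a1 (0 → 2). Not NE.
(The remaining 12 profiles each have a profitable deviation by the same check.)

This game has no pure Nash equilibrium.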